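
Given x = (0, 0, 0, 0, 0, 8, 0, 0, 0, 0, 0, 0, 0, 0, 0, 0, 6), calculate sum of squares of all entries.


Non-zero entries: [(5, 8), (16, 6)]
Squares: [64, 36]
||x||_2^2 = sum = 100.

100


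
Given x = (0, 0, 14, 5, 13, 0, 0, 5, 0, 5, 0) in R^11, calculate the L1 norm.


Non-zero entries: [(2, 14), (3, 5), (4, 13), (7, 5), (9, 5)]
Absolute values: [14, 5, 13, 5, 5]
||x||_1 = sum = 42.

42


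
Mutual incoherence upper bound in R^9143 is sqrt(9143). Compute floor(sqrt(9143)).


95^2 = 9025 <= 9143 < 9216 = 96^2, so 95 <= sqrt(9143) < 96.
floor(sqrt(9143)) = 95.

95


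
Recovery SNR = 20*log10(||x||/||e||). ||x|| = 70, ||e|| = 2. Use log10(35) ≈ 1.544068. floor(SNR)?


||x||/||e|| = 70/2 = 35.
log10(35) ≈ 1.544068.
20*log10(||x||/||e||) ≈ 20*1.544068 = 30.88136.
floor(30.88136) = 30.

30


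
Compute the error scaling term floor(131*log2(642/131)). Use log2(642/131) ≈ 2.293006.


log2(n/k) = log2(642/131) ≈ 2.293006.
k*log2(n/k) ≈ 131*2.293006 = 300.383786.
floor(300.383786) = 300.

300


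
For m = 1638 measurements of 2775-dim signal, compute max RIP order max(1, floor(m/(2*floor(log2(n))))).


floor(log2(2775)) = 11.
2*11 = 22.
m/(2*floor(log2(n))) = 1638/22 ≈ 74.4545.
floor = 74.
k = max(1, 74) = 74.

74


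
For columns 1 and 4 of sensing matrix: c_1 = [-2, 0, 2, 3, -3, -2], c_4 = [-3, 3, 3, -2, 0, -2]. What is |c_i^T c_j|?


Inner product: -2*-3 + 0*3 + 2*3 + 3*-2 + -3*0 + -2*-2
Products: [6, 0, 6, -6, 0, 4]
Sum = 10.
|dot| = 10.

10


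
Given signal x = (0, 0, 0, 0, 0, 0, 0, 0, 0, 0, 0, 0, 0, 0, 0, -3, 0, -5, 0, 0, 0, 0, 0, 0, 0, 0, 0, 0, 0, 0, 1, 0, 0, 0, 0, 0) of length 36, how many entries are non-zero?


Non-zero positions: [15, 17, 30].
Sparsity = 3.

3


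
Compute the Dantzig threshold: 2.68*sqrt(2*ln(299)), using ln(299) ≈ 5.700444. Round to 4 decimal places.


ln(299) ≈ 5.700444.
2*ln(n) ≈ 11.400888.
sqrt(2*ln(n)) ≈ sqrt(11.400888) ≈ 3.37652.
threshold ≈ 2.68*3.37652 = 9.0490736 ≈ 9.0491.

9.0491


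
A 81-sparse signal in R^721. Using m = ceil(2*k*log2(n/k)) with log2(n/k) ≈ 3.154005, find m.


log2(n/k) = log2(721/81) ≈ 3.154005.
2*k*log2(n/k) ≈ 2*81*3.154005 = 510.94881.
m = ceil(510.94881) = 511.

511


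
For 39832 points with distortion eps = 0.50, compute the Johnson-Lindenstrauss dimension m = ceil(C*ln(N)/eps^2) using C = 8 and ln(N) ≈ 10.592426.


ln(39832) ≈ 10.592426.
eps^2 = 0.50^2 = 0.25.
C*ln(N)/eps^2 ≈ 8*10.592426/0.25 ≈ 338.9576.
m = ceil(338.9576) = 339.

339


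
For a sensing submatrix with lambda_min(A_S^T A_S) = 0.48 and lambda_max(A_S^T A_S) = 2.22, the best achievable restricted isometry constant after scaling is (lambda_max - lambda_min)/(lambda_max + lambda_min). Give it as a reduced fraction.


lambda_max - lambda_min = 2.22 - 0.48 = 1.74.
lambda_max + lambda_min = 2.22 + 0.48 = 2.70.
delta = 1.74/2.70 = 174/270 = 29/45.

29/45


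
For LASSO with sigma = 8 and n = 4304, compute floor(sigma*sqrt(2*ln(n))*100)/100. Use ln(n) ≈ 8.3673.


ln(4304) ≈ 8.3673.
2*ln(n) ≈ 16.7346.
sqrt(2*ln(n)) ≈ sqrt(16.7346) ≈ 4.090795.
lambda ≈ 8*4.090795 = 32.72636.
floor(lambda*100)/100 = 32.72.

32.72


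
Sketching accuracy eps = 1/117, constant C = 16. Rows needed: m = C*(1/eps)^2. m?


1/eps = 117.
(1/eps)^2 = 13689.
m = 16*13689 = 219024.

219024


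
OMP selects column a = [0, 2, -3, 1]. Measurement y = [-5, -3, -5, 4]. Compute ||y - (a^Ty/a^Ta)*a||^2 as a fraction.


a^T a = 14.
a^T y = 13.
coeff = 13/14 = 13/14.
||r||^2 = 881/14.

881/14


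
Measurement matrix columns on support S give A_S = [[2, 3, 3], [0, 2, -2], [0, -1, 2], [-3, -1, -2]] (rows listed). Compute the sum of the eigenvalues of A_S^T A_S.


Sum of eigenvalues of A_S^T A_S = trace(A_S^T A_S) = sum of squared column norms of A_S.
A_S^T A_S diagonal: [13, 15, 21].
trace = 13 + 15 + 21 = 49.

49


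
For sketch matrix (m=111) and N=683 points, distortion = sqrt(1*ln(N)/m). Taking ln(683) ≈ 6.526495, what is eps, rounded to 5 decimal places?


ln(683) ≈ 6.526495.
1*ln(N)/m ≈ 1*6.526495/111 ≈ 0.05879725.
eps = sqrt(0.05879725) ≈ 0.2424814 ≈ 0.24248.

0.24248


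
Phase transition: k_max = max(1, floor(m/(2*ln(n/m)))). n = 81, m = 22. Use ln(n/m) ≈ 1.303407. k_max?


n/m = 81/22.
ln(n/m) ≈ 1.303407.
2*ln(n/m) ≈ 2.606814.
m/(2*ln(n/m)) ≈ 22/2.606814 ≈ 8.4394.
floor = 8.
k_max = max(1, 8) = 8.

8


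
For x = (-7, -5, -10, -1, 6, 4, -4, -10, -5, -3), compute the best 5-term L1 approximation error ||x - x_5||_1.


Sorted |x_i| descending: [10, 10, 7, 6, 5, 5, 4, 4, 3, 1]
Keep top 5: [10, 10, 7, 6, 5]
Tail entries: [5, 4, 4, 3, 1]
L1 error = sum of tail = 17.

17


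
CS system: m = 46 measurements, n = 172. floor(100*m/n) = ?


100*m/n = 100*46/172 ≈ 26.7442.
floor = 26.

26


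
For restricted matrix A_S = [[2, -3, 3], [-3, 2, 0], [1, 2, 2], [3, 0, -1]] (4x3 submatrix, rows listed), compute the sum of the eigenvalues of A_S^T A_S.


Sum of eigenvalues of A_S^T A_S = trace(A_S^T A_S) = sum of squared column norms of A_S.
A_S^T A_S diagonal: [23, 17, 14].
trace = 23 + 17 + 14 = 54.

54


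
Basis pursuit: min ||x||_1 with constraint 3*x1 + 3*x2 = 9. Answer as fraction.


Axis intercepts:
  x1 = 3, x2 = 0: L1 = 3
  x1 = 0, x2 = 3: L1 = 3
x* = (3, 0)
||x*||_1 = 3.

3


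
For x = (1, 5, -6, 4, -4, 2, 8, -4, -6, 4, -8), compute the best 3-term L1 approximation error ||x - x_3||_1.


Sorted |x_i| descending: [8, 8, 6, 6, 5, 4, 4, 4, 4, 2, 1]
Keep top 3: [8, 8, 6]
Tail entries: [6, 5, 4, 4, 4, 4, 2, 1]
L1 error = sum of tail = 30.

30


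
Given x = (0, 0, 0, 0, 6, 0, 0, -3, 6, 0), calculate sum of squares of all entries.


Non-zero entries: [(4, 6), (7, -3), (8, 6)]
Squares: [36, 9, 36]
||x||_2^2 = sum = 81.

81


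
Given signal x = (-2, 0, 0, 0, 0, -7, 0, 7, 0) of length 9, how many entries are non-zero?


Non-zero positions: [0, 5, 7].
Sparsity = 3.

3


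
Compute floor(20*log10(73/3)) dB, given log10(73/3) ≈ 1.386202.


||x||/||e|| = 73/3.
log10(73/3) ≈ 1.386202.
20*log10(||x||/||e||) ≈ 20*1.386202 = 27.72404.
floor(27.72404) = 27.

27


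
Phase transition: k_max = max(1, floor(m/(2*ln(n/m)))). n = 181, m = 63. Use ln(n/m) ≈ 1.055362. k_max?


n/m = 181/63.
ln(n/m) ≈ 1.055362.
2*ln(n/m) ≈ 2.110724.
m/(2*ln(n/m)) ≈ 63/2.110724 ≈ 29.8476.
floor = 29.
k_max = max(1, 29) = 29.

29


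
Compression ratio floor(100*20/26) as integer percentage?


100*m/n = 100*20/26 ≈ 76.9231.
floor = 76.

76


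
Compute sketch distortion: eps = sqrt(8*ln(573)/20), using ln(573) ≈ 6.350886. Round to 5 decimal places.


ln(573) ≈ 6.350886.
8*ln(N)/m ≈ 8*6.350886/20 ≈ 2.5403544.
eps = sqrt(2.5403544) ≈ 1.5938489 ≈ 1.59385.

1.59385


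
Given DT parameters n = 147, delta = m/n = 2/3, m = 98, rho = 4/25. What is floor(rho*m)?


m = 2/3*147 = 98.
rho = 4/25.
rho*m = 4/25*98 = 15.68.
k = floor(15.68) = 15.

15


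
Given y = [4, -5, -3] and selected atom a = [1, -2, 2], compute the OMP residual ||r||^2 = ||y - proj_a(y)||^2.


a^T a = 9.
a^T y = 8.
coeff = 8/9 = 8/9.
||r||^2 = 386/9.

386/9


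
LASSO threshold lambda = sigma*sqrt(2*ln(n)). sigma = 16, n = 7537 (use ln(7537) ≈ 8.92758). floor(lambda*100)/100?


ln(7537) ≈ 8.92758.
2*ln(n) ≈ 17.85516.
sqrt(2*ln(n)) ≈ sqrt(17.85516) ≈ 4.225537.
lambda ≈ 16*4.225537 = 67.608592.
floor(lambda*100)/100 = 67.60.

67.60


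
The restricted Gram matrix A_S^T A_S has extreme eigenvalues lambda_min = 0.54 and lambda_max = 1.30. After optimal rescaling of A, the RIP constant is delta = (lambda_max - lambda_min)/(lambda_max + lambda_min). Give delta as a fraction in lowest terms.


lambda_max - lambda_min = 1.30 - 0.54 = 0.76.
lambda_max + lambda_min = 1.30 + 0.54 = 1.84.
delta = 0.76/1.84 = 76/184 = 19/46.

19/46


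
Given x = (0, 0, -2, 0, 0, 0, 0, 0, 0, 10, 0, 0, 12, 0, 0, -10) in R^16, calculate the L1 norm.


Non-zero entries: [(2, -2), (9, 10), (12, 12), (15, -10)]
Absolute values: [2, 10, 12, 10]
||x||_1 = sum = 34.

34


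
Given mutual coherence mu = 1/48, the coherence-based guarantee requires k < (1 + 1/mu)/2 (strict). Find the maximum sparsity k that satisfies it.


1/mu = 48.
1 + 1/mu = 49.
(1 + 1/mu)/2 = 24.5 is not an integer, so k_max = floor(24.5) = 24.

24


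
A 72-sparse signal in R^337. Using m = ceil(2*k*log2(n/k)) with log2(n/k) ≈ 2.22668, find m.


log2(n/k) = log2(337/72) ≈ 2.22668.
2*k*log2(n/k) ≈ 2*72*2.22668 = 320.64192.
m = ceil(320.64192) = 321.

321


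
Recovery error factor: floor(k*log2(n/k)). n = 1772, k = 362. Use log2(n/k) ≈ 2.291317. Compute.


log2(n/k) = log2(1772/362) ≈ 2.291317.
k*log2(n/k) ≈ 362*2.291317 = 829.456754.
floor(829.456754) = 829.

829


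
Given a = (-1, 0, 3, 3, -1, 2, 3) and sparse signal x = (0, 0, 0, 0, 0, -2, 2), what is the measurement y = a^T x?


Non-zero terms: ['2*-2', '3*2']
Products: [-4, 6]
y = sum = 2.

2


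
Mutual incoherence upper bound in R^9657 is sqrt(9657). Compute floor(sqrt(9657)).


98^2 = 9604 <= 9657 < 9801 = 99^2, so 98 <= sqrt(9657) < 99.
floor(sqrt(9657)) = 98.

98


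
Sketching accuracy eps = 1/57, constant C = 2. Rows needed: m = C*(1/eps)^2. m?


1/eps = 57.
(1/eps)^2 = 3249.
m = 2*3249 = 6498.

6498


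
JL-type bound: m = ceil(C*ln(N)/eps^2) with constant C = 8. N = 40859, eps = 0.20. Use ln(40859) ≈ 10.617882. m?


ln(40859) ≈ 10.617882.
eps^2 = 0.20^2 = 0.04.
C*ln(N)/eps^2 ≈ 8*10.617882/0.04 ≈ 2123.5764.
m = ceil(2123.5764) = 2124.

2124


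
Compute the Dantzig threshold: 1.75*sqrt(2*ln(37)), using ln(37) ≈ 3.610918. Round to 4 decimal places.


ln(37) ≈ 3.610918.
2*ln(n) ≈ 7.221836.
sqrt(2*ln(n)) ≈ sqrt(7.221836) ≈ 2.687347.
threshold ≈ 1.75*2.687347 = 4.70285725 ≈ 4.7029.

4.7029


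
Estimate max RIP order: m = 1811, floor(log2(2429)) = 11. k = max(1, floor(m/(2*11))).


floor(log2(2429)) = 11.
2*11 = 22.
m/(2*floor(log2(n))) = 1811/22 ≈ 82.3182.
floor = 82.
k = max(1, 82) = 82.

82


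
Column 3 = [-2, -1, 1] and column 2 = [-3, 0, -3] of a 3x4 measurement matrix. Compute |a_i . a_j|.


Inner product: -2*-3 + -1*0 + 1*-3
Products: [6, 0, -3]
Sum = 3.
|dot| = 3.

3


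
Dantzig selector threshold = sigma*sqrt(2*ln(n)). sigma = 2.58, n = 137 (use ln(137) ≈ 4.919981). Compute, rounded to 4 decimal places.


ln(137) ≈ 4.919981.
2*ln(n) ≈ 9.839962.
sqrt(2*ln(n)) ≈ sqrt(9.839962) ≈ 3.136871.
threshold ≈ 2.58*3.136871 = 8.09312718 ≈ 8.0931.

8.0931


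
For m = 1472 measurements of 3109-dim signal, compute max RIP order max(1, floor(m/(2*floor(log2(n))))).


floor(log2(3109)) = 11.
2*11 = 22.
m/(2*floor(log2(n))) = 1472/22 ≈ 66.9091.
floor = 66.
k = max(1, 66) = 66.

66


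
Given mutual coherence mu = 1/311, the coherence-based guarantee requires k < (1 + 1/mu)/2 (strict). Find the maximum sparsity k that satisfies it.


1/mu = 311.
1 + 1/mu = 312.
(1 + 1/mu)/2 = 156 is an integer and the inequality is strict, so k_max = 156 - 1 = 155.

155


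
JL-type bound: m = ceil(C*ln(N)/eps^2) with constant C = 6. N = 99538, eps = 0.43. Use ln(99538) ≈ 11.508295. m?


ln(99538) ≈ 11.508295.
eps^2 = 0.43^2 = 0.1849.
C*ln(N)/eps^2 ≈ 6*11.508295/0.1849 ≈ 373.4439.
m = ceil(373.4439) = 374.

374


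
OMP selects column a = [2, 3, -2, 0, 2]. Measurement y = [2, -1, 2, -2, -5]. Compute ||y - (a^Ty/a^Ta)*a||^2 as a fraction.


a^T a = 21.
a^T y = -13.
coeff = -13/21 = -13/21.
||r||^2 = 629/21.

629/21


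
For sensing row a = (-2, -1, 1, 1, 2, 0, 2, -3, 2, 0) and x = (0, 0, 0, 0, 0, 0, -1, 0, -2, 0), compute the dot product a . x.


Non-zero terms: ['2*-1', '2*-2']
Products: [-2, -4]
y = sum = -6.

-6


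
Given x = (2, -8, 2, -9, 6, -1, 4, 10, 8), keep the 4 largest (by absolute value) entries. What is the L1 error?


Sorted |x_i| descending: [10, 9, 8, 8, 6, 4, 2, 2, 1]
Keep top 4: [10, 9, 8, 8]
Tail entries: [6, 4, 2, 2, 1]
L1 error = sum of tail = 15.

15


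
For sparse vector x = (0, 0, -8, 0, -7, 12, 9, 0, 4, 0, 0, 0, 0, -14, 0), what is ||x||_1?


Non-zero entries: [(2, -8), (4, -7), (5, 12), (6, 9), (8, 4), (13, -14)]
Absolute values: [8, 7, 12, 9, 4, 14]
||x||_1 = sum = 54.

54


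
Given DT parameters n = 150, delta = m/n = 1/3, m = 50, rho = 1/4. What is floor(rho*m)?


m = 1/3*150 = 50.
rho = 1/4.
rho*m = 1/4*50 = 12.5.
k = floor(12.5) = 12.

12


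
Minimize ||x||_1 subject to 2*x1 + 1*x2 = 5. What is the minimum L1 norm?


Axis intercepts:
  x1 = 5/2, x2 = 0: L1 = 5/2
  x1 = 0, x2 = 5: L1 = 5
x* = (5/2, 0)
||x*||_1 = 5/2.

5/2


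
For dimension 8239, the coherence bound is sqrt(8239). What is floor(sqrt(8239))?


90^2 = 8100 <= 8239 < 8281 = 91^2, so 90 <= sqrt(8239) < 91.
floor(sqrt(8239)) = 90.

90


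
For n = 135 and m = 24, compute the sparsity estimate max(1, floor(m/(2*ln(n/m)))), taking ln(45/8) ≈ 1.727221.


n/m = 135/24 = 45/8.
ln(n/m) ≈ 1.727221.
2*ln(n/m) ≈ 3.454442.
m/(2*ln(n/m)) ≈ 24/3.454442 ≈ 6.9476.
floor = 6.
k_max = max(1, 6) = 6.

6


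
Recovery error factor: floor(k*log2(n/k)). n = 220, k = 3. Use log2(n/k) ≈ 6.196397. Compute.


log2(n/k) = log2(220/3) ≈ 6.196397.
k*log2(n/k) ≈ 3*6.196397 = 18.589191.
floor(18.589191) = 18.

18


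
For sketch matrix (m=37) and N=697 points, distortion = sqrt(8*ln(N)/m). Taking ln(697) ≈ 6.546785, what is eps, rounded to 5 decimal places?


ln(697) ≈ 6.546785.
8*ln(N)/m ≈ 8*6.546785/37 ≈ 1.41552108.
eps = sqrt(1.41552108) ≈ 1.1897567 ≈ 1.18976.

1.18976


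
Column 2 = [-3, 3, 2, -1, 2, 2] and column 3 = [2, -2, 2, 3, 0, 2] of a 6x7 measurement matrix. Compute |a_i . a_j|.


Inner product: -3*2 + 3*-2 + 2*2 + -1*3 + 2*0 + 2*2
Products: [-6, -6, 4, -3, 0, 4]
Sum = -7.
|dot| = 7.

7


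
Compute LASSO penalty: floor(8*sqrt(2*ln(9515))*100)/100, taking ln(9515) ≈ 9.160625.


ln(9515) ≈ 9.160625.
2*ln(n) ≈ 18.32125.
sqrt(2*ln(n)) ≈ sqrt(18.32125) ≈ 4.280333.
lambda ≈ 8*4.280333 = 34.242664.
floor(lambda*100)/100 = 34.24.

34.24


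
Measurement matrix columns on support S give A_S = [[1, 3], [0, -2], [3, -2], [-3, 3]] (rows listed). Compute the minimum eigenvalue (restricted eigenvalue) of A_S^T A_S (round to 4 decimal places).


A_S^T A_S = [[19, -12], [-12, 26]].
trace = 45.
det = 350.
disc = trace^2 - 4*det = 2025 - 4*350 = 625.
sqrt(625) = 25.
lam_min = (45 - 25)/2 = 10 = 10.0000.

10.0000


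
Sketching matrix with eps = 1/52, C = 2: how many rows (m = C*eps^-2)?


1/eps = 52.
(1/eps)^2 = 2704.
m = 2*2704 = 5408.

5408


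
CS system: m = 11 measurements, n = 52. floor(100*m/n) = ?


100*m/n = 100*11/52 ≈ 21.1538.
floor = 21.

21


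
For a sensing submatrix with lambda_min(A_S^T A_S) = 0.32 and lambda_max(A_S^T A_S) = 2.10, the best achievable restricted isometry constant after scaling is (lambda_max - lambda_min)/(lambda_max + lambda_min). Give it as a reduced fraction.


lambda_max - lambda_min = 2.10 - 0.32 = 1.78.
lambda_max + lambda_min = 2.10 + 0.32 = 2.42.
delta = 1.78/2.42 = 178/242 = 89/121.

89/121


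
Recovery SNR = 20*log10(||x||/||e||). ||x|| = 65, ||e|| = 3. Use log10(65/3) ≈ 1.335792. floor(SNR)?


||x||/||e|| = 65/3.
log10(65/3) ≈ 1.335792.
20*log10(||x||/||e||) ≈ 20*1.335792 = 26.71584.
floor(26.71584) = 26.

26


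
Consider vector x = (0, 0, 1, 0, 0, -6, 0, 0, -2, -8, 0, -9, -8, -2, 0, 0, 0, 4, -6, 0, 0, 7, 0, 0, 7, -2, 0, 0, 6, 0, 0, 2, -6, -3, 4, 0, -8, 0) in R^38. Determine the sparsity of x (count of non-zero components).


Non-zero positions: [2, 5, 8, 9, 11, 12, 13, 17, 18, 21, 24, 25, 28, 31, 32, 33, 34, 36].
Sparsity = 18.

18


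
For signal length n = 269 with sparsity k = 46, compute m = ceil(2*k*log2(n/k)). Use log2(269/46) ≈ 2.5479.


log2(n/k) = log2(269/46) ≈ 2.5479.
2*k*log2(n/k) ≈ 2*46*2.5479 = 234.4068.
m = ceil(234.4068) = 235.

235


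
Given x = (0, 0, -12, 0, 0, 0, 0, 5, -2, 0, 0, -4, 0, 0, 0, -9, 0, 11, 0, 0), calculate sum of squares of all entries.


Non-zero entries: [(2, -12), (7, 5), (8, -2), (11, -4), (15, -9), (17, 11)]
Squares: [144, 25, 4, 16, 81, 121]
||x||_2^2 = sum = 391.

391


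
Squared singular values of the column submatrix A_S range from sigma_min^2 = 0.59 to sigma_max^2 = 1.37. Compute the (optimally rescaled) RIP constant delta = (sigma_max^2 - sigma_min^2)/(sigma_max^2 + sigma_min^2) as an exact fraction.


lambda_max - lambda_min = 1.37 - 0.59 = 0.78.
lambda_max + lambda_min = 1.37 + 0.59 = 1.96.
delta = 0.78/1.96 = 78/196 = 39/98.

39/98


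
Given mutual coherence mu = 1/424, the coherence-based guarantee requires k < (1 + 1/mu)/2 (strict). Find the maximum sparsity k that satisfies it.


1/mu = 424.
1 + 1/mu = 425.
(1 + 1/mu)/2 = 212.5 is not an integer, so k_max = floor(212.5) = 212.

212


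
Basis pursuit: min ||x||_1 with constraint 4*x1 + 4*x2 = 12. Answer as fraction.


Axis intercepts:
  x1 = 3, x2 = 0: L1 = 3
  x1 = 0, x2 = 3: L1 = 3
x* = (3, 0)
||x*||_1 = 3.

3


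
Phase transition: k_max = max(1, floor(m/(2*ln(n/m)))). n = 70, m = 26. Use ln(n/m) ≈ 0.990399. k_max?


n/m = 70/26 = 35/13.
ln(n/m) ≈ 0.990399.
2*ln(n/m) ≈ 1.980798.
m/(2*ln(n/m)) ≈ 26/1.980798 ≈ 13.126.
floor = 13.
k_max = max(1, 13) = 13.

13


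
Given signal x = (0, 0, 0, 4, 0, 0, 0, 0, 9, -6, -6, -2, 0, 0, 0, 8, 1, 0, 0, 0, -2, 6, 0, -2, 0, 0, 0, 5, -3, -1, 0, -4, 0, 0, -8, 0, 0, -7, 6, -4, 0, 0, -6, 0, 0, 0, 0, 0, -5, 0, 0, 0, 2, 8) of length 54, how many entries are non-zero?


Non-zero positions: [3, 8, 9, 10, 11, 15, 16, 20, 21, 23, 27, 28, 29, 31, 34, 37, 38, 39, 42, 48, 52, 53].
Sparsity = 22.

22


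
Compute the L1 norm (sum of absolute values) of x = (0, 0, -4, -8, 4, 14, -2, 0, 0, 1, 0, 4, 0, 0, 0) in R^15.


Non-zero entries: [(2, -4), (3, -8), (4, 4), (5, 14), (6, -2), (9, 1), (11, 4)]
Absolute values: [4, 8, 4, 14, 2, 1, 4]
||x||_1 = sum = 37.

37


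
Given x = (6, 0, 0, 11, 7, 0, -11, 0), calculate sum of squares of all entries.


Non-zero entries: [(0, 6), (3, 11), (4, 7), (6, -11)]
Squares: [36, 121, 49, 121]
||x||_2^2 = sum = 327.

327


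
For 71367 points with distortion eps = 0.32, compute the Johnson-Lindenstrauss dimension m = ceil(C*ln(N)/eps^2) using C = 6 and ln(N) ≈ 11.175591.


ln(71367) ≈ 11.175591.
eps^2 = 0.32^2 = 0.1024.
C*ln(N)/eps^2 ≈ 6*11.175591/0.1024 ≈ 654.8198.
m = ceil(654.8198) = 655.

655


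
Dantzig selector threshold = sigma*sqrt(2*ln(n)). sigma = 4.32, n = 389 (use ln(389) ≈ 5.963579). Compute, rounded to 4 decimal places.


ln(389) ≈ 5.963579.
2*ln(n) ≈ 11.927158.
sqrt(2*ln(n)) ≈ sqrt(11.927158) ≈ 3.453572.
threshold ≈ 4.32*3.453572 = 14.91943104 ≈ 14.9194.

14.9194


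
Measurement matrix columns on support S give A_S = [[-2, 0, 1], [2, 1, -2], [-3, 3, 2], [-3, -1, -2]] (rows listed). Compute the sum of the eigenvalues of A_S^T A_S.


Sum of eigenvalues of A_S^T A_S = trace(A_S^T A_S) = sum of squared column norms of A_S.
A_S^T A_S diagonal: [26, 11, 13].
trace = 26 + 11 + 13 = 50.

50


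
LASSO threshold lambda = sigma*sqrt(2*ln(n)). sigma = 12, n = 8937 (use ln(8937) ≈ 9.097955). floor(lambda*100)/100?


ln(8937) ≈ 9.097955.
2*ln(n) ≈ 18.19591.
sqrt(2*ln(n)) ≈ sqrt(18.19591) ≈ 4.265666.
lambda ≈ 12*4.265666 = 51.187992.
floor(lambda*100)/100 = 51.18.

51.18


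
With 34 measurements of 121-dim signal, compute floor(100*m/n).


100*m/n = 100*34/121 ≈ 28.0992.
floor = 28.

28


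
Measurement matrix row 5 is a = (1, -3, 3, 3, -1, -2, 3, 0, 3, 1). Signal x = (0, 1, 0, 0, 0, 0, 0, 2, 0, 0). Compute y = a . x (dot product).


Non-zero terms: ['-3*1', '0*2']
Products: [-3, 0]
y = sum = -3.

-3


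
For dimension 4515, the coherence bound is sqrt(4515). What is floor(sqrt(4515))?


67^2 = 4489 <= 4515 < 4624 = 68^2, so 67 <= sqrt(4515) < 68.
floor(sqrt(4515)) = 67.

67


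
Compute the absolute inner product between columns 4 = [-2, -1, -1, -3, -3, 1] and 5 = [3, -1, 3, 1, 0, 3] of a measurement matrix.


Inner product: -2*3 + -1*-1 + -1*3 + -3*1 + -3*0 + 1*3
Products: [-6, 1, -3, -3, 0, 3]
Sum = -8.
|dot| = 8.

8


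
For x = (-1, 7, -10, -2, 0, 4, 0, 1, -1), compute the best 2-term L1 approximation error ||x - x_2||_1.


Sorted |x_i| descending: [10, 7, 4, 2, 1, 1, 1, 0, 0]
Keep top 2: [10, 7]
Tail entries: [4, 2, 1, 1, 1, 0, 0]
L1 error = sum of tail = 9.

9


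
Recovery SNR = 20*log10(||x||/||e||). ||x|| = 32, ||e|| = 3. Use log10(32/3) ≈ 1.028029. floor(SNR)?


||x||/||e|| = 32/3.
log10(32/3) ≈ 1.028029.
20*log10(||x||/||e||) ≈ 20*1.028029 = 20.56058.
floor(20.56058) = 20.

20


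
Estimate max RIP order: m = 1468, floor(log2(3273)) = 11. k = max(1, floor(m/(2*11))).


floor(log2(3273)) = 11.
2*11 = 22.
m/(2*floor(log2(n))) = 1468/22 ≈ 66.7273.
floor = 66.
k = max(1, 66) = 66.

66


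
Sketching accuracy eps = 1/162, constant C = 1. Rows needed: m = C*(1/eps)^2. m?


1/eps = 162.
(1/eps)^2 = 26244.
m = 1*26244 = 26244.

26244


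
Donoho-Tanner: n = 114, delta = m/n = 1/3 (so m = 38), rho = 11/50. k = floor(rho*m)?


m = 1/3*114 = 38.
rho = 11/50.
rho*m = 11/50*38 = 8.36.
k = floor(8.36) = 8.

8


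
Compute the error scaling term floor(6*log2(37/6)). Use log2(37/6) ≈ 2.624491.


log2(n/k) = log2(37/6) ≈ 2.624491.
k*log2(n/k) ≈ 6*2.624491 = 15.746946.
floor(15.746946) = 15.

15


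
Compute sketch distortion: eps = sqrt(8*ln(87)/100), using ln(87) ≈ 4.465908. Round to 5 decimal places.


ln(87) ≈ 4.465908.
8*ln(N)/m ≈ 8*4.465908/100 ≈ 0.35727264.
eps = sqrt(0.35727264) ≈ 0.5977229 ≈ 0.59772.

0.59772


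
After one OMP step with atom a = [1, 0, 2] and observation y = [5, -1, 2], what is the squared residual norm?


a^T a = 5.
a^T y = 9.
coeff = 9/5 = 9/5.
||r||^2 = 69/5.

69/5


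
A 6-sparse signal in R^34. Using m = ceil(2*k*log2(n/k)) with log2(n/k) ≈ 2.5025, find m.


log2(n/k) = log2(34/6) ≈ 2.5025.
2*k*log2(n/k) ≈ 2*6*2.5025 = 30.03.
m = ceil(30.03) = 31.

31


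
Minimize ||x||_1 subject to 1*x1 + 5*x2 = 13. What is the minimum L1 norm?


Axis intercepts:
  x1 = 13, x2 = 0: L1 = 13
  x1 = 0, x2 = 13/5: L1 = 13/5
x* = (0, 13/5)
||x*||_1 = 13/5.

13/5


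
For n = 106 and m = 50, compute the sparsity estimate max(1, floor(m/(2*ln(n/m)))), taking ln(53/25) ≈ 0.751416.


n/m = 106/50 = 53/25.
ln(n/m) ≈ 0.751416.
2*ln(n/m) ≈ 1.502832.
m/(2*ln(n/m)) ≈ 50/1.502832 ≈ 33.2705.
floor = 33.
k_max = max(1, 33) = 33.

33


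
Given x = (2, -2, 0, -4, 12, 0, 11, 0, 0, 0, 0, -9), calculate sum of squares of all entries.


Non-zero entries: [(0, 2), (1, -2), (3, -4), (4, 12), (6, 11), (11, -9)]
Squares: [4, 4, 16, 144, 121, 81]
||x||_2^2 = sum = 370.

370


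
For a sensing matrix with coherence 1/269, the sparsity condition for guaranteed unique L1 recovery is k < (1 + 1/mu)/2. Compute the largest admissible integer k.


1/mu = 269.
1 + 1/mu = 270.
(1 + 1/mu)/2 = 135 is an integer and the inequality is strict, so k_max = 135 - 1 = 134.

134


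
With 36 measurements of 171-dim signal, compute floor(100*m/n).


100*m/n = 100*36/171 ≈ 21.0526.
floor = 21.

21


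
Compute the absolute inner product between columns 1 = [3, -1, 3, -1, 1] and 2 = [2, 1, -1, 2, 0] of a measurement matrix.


Inner product: 3*2 + -1*1 + 3*-1 + -1*2 + 1*0
Products: [6, -1, -3, -2, 0]
Sum = 0.
|dot| = 0.

0


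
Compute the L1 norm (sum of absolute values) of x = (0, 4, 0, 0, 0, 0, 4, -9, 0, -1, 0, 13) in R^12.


Non-zero entries: [(1, 4), (6, 4), (7, -9), (9, -1), (11, 13)]
Absolute values: [4, 4, 9, 1, 13]
||x||_1 = sum = 31.

31


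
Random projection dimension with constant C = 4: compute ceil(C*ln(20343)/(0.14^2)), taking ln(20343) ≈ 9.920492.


ln(20343) ≈ 9.920492.
eps^2 = 0.14^2 = 0.0196.
C*ln(N)/eps^2 ≈ 4*9.920492/0.0196 ≈ 2024.5902.
m = ceil(2024.5902) = 2025.

2025


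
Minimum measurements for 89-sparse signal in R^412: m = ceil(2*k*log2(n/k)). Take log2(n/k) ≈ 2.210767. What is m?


log2(n/k) = log2(412/89) ≈ 2.210767.
2*k*log2(n/k) ≈ 2*89*2.210767 = 393.516526.
m = ceil(393.516526) = 394.

394


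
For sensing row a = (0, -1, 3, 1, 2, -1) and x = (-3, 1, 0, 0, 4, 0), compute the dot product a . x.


Non-zero terms: ['0*-3', '-1*1', '2*4']
Products: [0, -1, 8]
y = sum = 7.

7


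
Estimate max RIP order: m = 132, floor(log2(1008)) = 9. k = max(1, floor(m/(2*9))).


floor(log2(1008)) = 9.
2*9 = 18.
m/(2*floor(log2(n))) = 132/18 ≈ 7.3333.
floor = 7.
k = max(1, 7) = 7.

7


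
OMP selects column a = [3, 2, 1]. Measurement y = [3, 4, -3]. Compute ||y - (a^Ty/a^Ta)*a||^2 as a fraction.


a^T a = 14.
a^T y = 14.
coeff = 14/14 = 1.
||r||^2 = 20.

20


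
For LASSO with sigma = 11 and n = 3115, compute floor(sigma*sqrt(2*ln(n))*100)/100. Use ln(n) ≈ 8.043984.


ln(3115) ≈ 8.043984.
2*ln(n) ≈ 16.087968.
sqrt(2*ln(n)) ≈ sqrt(16.087968) ≈ 4.010981.
lambda ≈ 11*4.010981 = 44.120791.
floor(lambda*100)/100 = 44.12.

44.12


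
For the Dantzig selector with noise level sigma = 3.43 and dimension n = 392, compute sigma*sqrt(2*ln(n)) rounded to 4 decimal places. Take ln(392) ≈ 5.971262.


ln(392) ≈ 5.971262.
2*ln(n) ≈ 11.942524.
sqrt(2*ln(n)) ≈ sqrt(11.942524) ≈ 3.455796.
threshold ≈ 3.43*3.455796 = 11.85338028 ≈ 11.8534.

11.8534


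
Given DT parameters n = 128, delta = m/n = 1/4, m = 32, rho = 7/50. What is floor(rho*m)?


m = 1/4*128 = 32.
rho = 7/50.
rho*m = 7/50*32 = 4.48.
k = floor(4.48) = 4.

4


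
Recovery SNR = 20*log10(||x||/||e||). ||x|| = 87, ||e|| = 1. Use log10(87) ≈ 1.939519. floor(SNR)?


||x||/||e|| = 87/1 = 87.
log10(87) ≈ 1.939519.
20*log10(||x||/||e||) ≈ 20*1.939519 = 38.79038.
floor(38.79038) = 38.

38


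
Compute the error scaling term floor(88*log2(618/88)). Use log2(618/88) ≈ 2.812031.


log2(n/k) = log2(618/88) ≈ 2.812031.
k*log2(n/k) ≈ 88*2.812031 = 247.458728.
floor(247.458728) = 247.

247


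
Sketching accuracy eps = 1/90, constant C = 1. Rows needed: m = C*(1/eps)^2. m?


1/eps = 90.
(1/eps)^2 = 8100.
m = 1*8100 = 8100.

8100


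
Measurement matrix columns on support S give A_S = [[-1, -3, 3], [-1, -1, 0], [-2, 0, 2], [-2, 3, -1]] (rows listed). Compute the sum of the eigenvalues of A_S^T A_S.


Sum of eigenvalues of A_S^T A_S = trace(A_S^T A_S) = sum of squared column norms of A_S.
A_S^T A_S diagonal: [10, 19, 14].
trace = 10 + 19 + 14 = 43.

43


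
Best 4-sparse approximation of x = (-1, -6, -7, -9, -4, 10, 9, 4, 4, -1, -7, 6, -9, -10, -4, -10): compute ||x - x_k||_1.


Sorted |x_i| descending: [10, 10, 10, 9, 9, 9, 7, 7, 6, 6, 4, 4, 4, 4, 1, 1]
Keep top 4: [10, 10, 10, 9]
Tail entries: [9, 9, 7, 7, 6, 6, 4, 4, 4, 4, 1, 1]
L1 error = sum of tail = 62.

62


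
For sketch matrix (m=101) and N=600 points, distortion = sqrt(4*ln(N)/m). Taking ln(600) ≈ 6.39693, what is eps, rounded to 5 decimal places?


ln(600) ≈ 6.39693.
4*ln(N)/m ≈ 4*6.39693/101 ≈ 0.25334376.
eps = sqrt(0.25334376) ≈ 0.5033327 ≈ 0.50333.

0.50333


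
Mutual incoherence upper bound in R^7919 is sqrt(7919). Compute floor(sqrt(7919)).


88^2 = 7744 <= 7919 < 7921 = 89^2, so 88 <= sqrt(7919) < 89.
floor(sqrt(7919)) = 88.

88


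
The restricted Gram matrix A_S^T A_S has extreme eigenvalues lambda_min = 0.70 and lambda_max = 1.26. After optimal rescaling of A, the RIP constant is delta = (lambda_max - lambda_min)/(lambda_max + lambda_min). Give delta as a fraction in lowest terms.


lambda_max - lambda_min = 1.26 - 0.70 = 0.56.
lambda_max + lambda_min = 1.26 + 0.70 = 1.96.
delta = 0.56/1.96 = 56/196 = 2/7.

2/7


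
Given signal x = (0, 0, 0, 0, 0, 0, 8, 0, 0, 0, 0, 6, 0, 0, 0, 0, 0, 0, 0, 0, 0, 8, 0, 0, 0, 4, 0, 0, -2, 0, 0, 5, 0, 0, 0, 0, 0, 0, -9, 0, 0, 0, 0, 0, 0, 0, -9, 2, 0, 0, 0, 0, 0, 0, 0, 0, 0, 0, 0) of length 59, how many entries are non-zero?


Non-zero positions: [6, 11, 21, 25, 28, 31, 38, 46, 47].
Sparsity = 9.

9


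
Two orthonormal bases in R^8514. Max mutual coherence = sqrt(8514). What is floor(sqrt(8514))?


92^2 = 8464 <= 8514 < 8649 = 93^2, so 92 <= sqrt(8514) < 93.
floor(sqrt(8514)) = 92.

92


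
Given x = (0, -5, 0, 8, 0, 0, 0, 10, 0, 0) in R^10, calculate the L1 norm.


Non-zero entries: [(1, -5), (3, 8), (7, 10)]
Absolute values: [5, 8, 10]
||x||_1 = sum = 23.

23


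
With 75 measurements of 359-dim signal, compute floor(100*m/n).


100*m/n = 100*75/359 ≈ 20.8914.
floor = 20.

20


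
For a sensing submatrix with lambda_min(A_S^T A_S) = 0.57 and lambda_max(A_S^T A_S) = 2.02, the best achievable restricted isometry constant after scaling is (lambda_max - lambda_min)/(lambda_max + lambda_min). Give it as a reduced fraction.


lambda_max - lambda_min = 2.02 - 0.57 = 1.45.
lambda_max + lambda_min = 2.02 + 0.57 = 2.59.
delta = 1.45/2.59 = 145/259.

145/259


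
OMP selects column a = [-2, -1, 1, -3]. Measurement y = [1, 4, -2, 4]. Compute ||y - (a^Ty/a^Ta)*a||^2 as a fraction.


a^T a = 15.
a^T y = -20.
coeff = -20/15 = -4/3.
||r||^2 = 31/3.

31/3


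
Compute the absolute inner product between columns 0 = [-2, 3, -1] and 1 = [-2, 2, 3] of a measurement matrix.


Inner product: -2*-2 + 3*2 + -1*3
Products: [4, 6, -3]
Sum = 7.
|dot| = 7.

7


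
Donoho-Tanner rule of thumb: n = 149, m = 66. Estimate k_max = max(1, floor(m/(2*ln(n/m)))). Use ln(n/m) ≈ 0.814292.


n/m = 149/66.
ln(n/m) ≈ 0.814292.
2*ln(n/m) ≈ 1.628584.
m/(2*ln(n/m)) ≈ 66/1.628584 ≈ 40.526.
floor = 40.
k_max = max(1, 40) = 40.

40


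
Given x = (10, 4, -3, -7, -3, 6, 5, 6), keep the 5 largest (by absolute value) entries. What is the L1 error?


Sorted |x_i| descending: [10, 7, 6, 6, 5, 4, 3, 3]
Keep top 5: [10, 7, 6, 6, 5]
Tail entries: [4, 3, 3]
L1 error = sum of tail = 10.

10


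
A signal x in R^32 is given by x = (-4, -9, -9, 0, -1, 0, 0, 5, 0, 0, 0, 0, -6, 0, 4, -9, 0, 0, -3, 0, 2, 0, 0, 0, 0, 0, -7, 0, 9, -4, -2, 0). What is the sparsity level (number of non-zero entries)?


Non-zero positions: [0, 1, 2, 4, 7, 12, 14, 15, 18, 20, 26, 28, 29, 30].
Sparsity = 14.

14


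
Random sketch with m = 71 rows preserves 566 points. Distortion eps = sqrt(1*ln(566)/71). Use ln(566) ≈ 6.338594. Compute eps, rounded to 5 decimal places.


ln(566) ≈ 6.338594.
1*ln(N)/m ≈ 1*6.338594/71 ≈ 0.08927597.
eps = sqrt(0.08927597) ≈ 0.2987908 ≈ 0.29879.

0.29879


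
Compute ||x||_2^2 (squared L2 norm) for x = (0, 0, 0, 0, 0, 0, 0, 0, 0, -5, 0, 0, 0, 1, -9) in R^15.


Non-zero entries: [(9, -5), (13, 1), (14, -9)]
Squares: [25, 1, 81]
||x||_2^2 = sum = 107.

107


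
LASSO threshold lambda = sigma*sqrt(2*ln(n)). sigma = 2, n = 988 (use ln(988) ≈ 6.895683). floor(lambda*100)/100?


ln(988) ≈ 6.895683.
2*ln(n) ≈ 13.791366.
sqrt(2*ln(n)) ≈ sqrt(13.791366) ≈ 3.713673.
lambda ≈ 2*3.713673 = 7.427346.
floor(lambda*100)/100 = 7.42.

7.42


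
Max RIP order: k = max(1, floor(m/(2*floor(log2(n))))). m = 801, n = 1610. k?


floor(log2(1610)) = 10.
2*10 = 20.
m/(2*floor(log2(n))) = 801/20 ≈ 40.05.
floor = 40.
k = max(1, 40) = 40.

40


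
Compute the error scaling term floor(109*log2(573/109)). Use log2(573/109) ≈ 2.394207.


log2(n/k) = log2(573/109) ≈ 2.394207.
k*log2(n/k) ≈ 109*2.394207 = 260.968563.
floor(260.968563) = 260.

260


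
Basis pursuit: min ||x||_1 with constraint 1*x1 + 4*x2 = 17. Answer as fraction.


Axis intercepts:
  x1 = 17, x2 = 0: L1 = 17
  x1 = 0, x2 = 17/4: L1 = 17/4
x* = (0, 17/4)
||x*||_1 = 17/4.

17/4


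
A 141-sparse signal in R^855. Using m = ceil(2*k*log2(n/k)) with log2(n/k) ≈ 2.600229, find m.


log2(n/k) = log2(855/141) ≈ 2.600229.
2*k*log2(n/k) ≈ 2*141*2.600229 = 733.264578.
m = ceil(733.264578) = 734.

734


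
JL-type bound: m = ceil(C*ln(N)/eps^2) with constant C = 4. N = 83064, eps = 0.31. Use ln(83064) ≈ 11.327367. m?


ln(83064) ≈ 11.327367.
eps^2 = 0.31^2 = 0.0961.
C*ln(N)/eps^2 ≈ 4*11.327367/0.0961 ≈ 471.4825.
m = ceil(471.4825) = 472.

472


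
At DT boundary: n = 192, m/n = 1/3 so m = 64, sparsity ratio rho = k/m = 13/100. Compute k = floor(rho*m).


m = 1/3*192 = 64.
rho = 13/100.
rho*m = 13/100*64 = 8.32.
k = floor(8.32) = 8.

8


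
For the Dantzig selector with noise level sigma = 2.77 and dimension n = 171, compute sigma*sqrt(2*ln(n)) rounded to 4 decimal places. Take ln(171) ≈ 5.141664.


ln(171) ≈ 5.141664.
2*ln(n) ≈ 10.283328.
sqrt(2*ln(n)) ≈ sqrt(10.283328) ≈ 3.206763.
threshold ≈ 2.77*3.206763 = 8.88273351 ≈ 8.8827.

8.8827


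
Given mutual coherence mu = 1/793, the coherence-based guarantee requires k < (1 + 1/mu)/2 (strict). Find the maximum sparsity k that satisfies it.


1/mu = 793.
1 + 1/mu = 794.
(1 + 1/mu)/2 = 397 is an integer and the inequality is strict, so k_max = 397 - 1 = 396.

396


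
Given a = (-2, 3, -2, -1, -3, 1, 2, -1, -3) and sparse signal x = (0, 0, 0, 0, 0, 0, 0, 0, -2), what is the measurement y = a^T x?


Non-zero terms: ['-3*-2']
Products: [6]
y = sum = 6.

6


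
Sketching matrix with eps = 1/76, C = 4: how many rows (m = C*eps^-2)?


1/eps = 76.
(1/eps)^2 = 5776.
m = 4*5776 = 23104.

23104


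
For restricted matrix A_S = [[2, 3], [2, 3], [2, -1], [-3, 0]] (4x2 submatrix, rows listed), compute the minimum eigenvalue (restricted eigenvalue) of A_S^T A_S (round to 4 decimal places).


A_S^T A_S = [[21, 10], [10, 19]].
trace = 40.
det = 299.
disc = trace^2 - 4*det = 1600 - 4*299 = 404.
sqrt(404) ≈ 20.099751.
lam_min = (40 - sqrt(404))/2 ≈ (40 - 20.099751)/2 = 9.9501245 ≈ 9.9501.

9.9501


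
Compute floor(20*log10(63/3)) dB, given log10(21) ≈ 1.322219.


||x||/||e|| = 63/3 = 21.
log10(21) ≈ 1.322219.
20*log10(||x||/||e||) ≈ 20*1.322219 = 26.44438.
floor(26.44438) = 26.

26


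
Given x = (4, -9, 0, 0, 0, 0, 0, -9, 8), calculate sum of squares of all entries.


Non-zero entries: [(0, 4), (1, -9), (7, -9), (8, 8)]
Squares: [16, 81, 81, 64]
||x||_2^2 = sum = 242.

242


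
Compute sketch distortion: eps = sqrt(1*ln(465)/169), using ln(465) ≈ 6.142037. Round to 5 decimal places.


ln(465) ≈ 6.142037.
1*ln(N)/m ≈ 1*6.142037/169 ≈ 0.03634341.
eps = sqrt(0.03634341) ≈ 0.1906395 ≈ 0.19064.

0.19064


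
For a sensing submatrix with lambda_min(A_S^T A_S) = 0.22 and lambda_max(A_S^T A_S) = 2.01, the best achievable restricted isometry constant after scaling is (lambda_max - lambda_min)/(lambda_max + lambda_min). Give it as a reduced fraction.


lambda_max - lambda_min = 2.01 - 0.22 = 1.79.
lambda_max + lambda_min = 2.01 + 0.22 = 2.23.
delta = 1.79/2.23 = 179/223.

179/223


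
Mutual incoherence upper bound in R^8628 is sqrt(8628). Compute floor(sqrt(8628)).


92^2 = 8464 <= 8628 < 8649 = 93^2, so 92 <= sqrt(8628) < 93.
floor(sqrt(8628)) = 92.

92


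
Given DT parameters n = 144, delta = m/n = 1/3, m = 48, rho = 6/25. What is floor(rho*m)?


m = 1/3*144 = 48.
rho = 6/25.
rho*m = 6/25*48 = 11.52.
k = floor(11.52) = 11.

11


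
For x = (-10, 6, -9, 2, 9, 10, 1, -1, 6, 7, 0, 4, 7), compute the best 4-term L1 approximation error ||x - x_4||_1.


Sorted |x_i| descending: [10, 10, 9, 9, 7, 7, 6, 6, 4, 2, 1, 1, 0]
Keep top 4: [10, 10, 9, 9]
Tail entries: [7, 7, 6, 6, 4, 2, 1, 1, 0]
L1 error = sum of tail = 34.

34


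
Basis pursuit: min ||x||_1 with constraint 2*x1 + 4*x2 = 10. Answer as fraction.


Axis intercepts:
  x1 = 5, x2 = 0: L1 = 5
  x1 = 0, x2 = 5/2: L1 = 5/2
x* = (0, 5/2)
||x*||_1 = 5/2.

5/2


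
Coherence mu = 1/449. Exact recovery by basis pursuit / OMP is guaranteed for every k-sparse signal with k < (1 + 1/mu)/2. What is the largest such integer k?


1/mu = 449.
1 + 1/mu = 450.
(1 + 1/mu)/2 = 225 is an integer and the inequality is strict, so k_max = 225 - 1 = 224.

224


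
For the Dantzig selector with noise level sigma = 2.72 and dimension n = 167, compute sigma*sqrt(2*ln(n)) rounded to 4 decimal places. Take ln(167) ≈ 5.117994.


ln(167) ≈ 5.117994.
2*ln(n) ≈ 10.235988.
sqrt(2*ln(n)) ≈ sqrt(10.235988) ≈ 3.199373.
threshold ≈ 2.72*3.199373 = 8.70229456 ≈ 8.7023.

8.7023


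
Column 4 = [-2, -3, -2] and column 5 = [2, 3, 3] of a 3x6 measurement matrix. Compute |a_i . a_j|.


Inner product: -2*2 + -3*3 + -2*3
Products: [-4, -9, -6]
Sum = -19.
|dot| = 19.

19


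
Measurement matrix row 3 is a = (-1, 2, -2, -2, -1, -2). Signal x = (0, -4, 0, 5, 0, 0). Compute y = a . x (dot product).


Non-zero terms: ['2*-4', '-2*5']
Products: [-8, -10]
y = sum = -18.

-18


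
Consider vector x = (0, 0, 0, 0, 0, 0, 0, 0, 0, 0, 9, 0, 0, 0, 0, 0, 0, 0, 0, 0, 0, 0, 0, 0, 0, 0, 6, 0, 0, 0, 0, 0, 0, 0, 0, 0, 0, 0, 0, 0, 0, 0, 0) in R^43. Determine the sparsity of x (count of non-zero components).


Non-zero positions: [10, 26].
Sparsity = 2.

2


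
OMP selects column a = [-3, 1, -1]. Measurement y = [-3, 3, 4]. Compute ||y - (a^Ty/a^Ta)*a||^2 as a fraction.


a^T a = 11.
a^T y = 8.
coeff = 8/11 = 8/11.
||r||^2 = 310/11.

310/11


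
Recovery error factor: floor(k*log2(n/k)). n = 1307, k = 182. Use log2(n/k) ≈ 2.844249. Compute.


log2(n/k) = log2(1307/182) ≈ 2.844249.
k*log2(n/k) ≈ 182*2.844249 = 517.653318.
floor(517.653318) = 517.

517


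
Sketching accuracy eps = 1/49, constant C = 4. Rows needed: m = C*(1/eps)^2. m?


1/eps = 49.
(1/eps)^2 = 2401.
m = 4*2401 = 9604.

9604


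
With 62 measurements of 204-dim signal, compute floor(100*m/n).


100*m/n = 100*62/204 ≈ 30.3922.
floor = 30.

30


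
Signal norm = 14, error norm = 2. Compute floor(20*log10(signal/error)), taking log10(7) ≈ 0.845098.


||x||/||e|| = 14/2 = 7.
log10(7) ≈ 0.845098.
20*log10(||x||/||e||) ≈ 20*0.845098 = 16.90196.
floor(16.90196) = 16.

16


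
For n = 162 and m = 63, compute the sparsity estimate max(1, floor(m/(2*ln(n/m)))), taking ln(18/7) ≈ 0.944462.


n/m = 162/63 = 18/7.
ln(n/m) ≈ 0.944462.
2*ln(n/m) ≈ 1.888924.
m/(2*ln(n/m)) ≈ 63/1.888924 ≈ 33.3523.
floor = 33.
k_max = max(1, 33) = 33.

33


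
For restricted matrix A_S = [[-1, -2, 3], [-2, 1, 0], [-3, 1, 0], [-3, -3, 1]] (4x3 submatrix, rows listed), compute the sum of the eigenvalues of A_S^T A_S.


Sum of eigenvalues of A_S^T A_S = trace(A_S^T A_S) = sum of squared column norms of A_S.
A_S^T A_S diagonal: [23, 15, 10].
trace = 23 + 15 + 10 = 48.

48


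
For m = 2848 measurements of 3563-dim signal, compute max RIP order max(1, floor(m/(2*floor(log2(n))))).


floor(log2(3563)) = 11.
2*11 = 22.
m/(2*floor(log2(n))) = 2848/22 ≈ 129.4545.
floor = 129.
k = max(1, 129) = 129.

129


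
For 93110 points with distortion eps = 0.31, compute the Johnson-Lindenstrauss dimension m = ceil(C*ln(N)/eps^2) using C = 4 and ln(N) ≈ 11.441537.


ln(93110) ≈ 11.441537.
eps^2 = 0.31^2 = 0.0961.
C*ln(N)/eps^2 ≈ 4*11.441537/0.0961 ≈ 476.2346.
m = ceil(476.2346) = 477.

477


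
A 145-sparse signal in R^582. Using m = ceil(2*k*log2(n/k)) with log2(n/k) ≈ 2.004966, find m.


log2(n/k) = log2(582/145) ≈ 2.004966.
2*k*log2(n/k) ≈ 2*145*2.004966 = 581.44014.
m = ceil(581.44014) = 582.

582


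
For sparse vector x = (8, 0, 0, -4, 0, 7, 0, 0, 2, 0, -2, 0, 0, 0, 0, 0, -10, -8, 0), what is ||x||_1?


Non-zero entries: [(0, 8), (3, -4), (5, 7), (8, 2), (10, -2), (16, -10), (17, -8)]
Absolute values: [8, 4, 7, 2, 2, 10, 8]
||x||_1 = sum = 41.

41


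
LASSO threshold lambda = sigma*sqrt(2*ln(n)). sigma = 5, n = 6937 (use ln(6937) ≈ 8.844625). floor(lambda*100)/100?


ln(6937) ≈ 8.844625.
2*ln(n) ≈ 17.68925.
sqrt(2*ln(n)) ≈ sqrt(17.68925) ≈ 4.205859.
lambda ≈ 5*4.205859 = 21.029295.
floor(lambda*100)/100 = 21.02.

21.02


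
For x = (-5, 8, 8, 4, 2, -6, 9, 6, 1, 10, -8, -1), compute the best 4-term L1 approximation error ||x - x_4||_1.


Sorted |x_i| descending: [10, 9, 8, 8, 8, 6, 6, 5, 4, 2, 1, 1]
Keep top 4: [10, 9, 8, 8]
Tail entries: [8, 6, 6, 5, 4, 2, 1, 1]
L1 error = sum of tail = 33.

33
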